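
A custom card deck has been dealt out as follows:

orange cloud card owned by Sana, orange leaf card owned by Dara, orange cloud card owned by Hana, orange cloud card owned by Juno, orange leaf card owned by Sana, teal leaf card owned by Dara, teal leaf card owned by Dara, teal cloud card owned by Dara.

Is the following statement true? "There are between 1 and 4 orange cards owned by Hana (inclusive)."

True

orange cards owned by Hana: 1.
The claim requires 1 ≤ 1 ≤ 4, which holds.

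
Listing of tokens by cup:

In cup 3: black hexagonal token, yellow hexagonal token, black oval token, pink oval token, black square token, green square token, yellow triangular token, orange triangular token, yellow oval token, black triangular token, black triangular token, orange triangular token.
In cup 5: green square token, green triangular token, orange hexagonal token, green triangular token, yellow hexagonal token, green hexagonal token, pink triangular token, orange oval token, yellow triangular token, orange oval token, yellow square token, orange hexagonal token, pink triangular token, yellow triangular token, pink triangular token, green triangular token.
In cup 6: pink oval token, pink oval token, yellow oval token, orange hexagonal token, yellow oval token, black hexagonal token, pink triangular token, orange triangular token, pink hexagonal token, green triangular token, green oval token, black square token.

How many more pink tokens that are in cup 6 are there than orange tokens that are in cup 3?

2

pink tokens in cup 6: 4.
orange tokens in cup 3: 2.
4 − 2 = 2.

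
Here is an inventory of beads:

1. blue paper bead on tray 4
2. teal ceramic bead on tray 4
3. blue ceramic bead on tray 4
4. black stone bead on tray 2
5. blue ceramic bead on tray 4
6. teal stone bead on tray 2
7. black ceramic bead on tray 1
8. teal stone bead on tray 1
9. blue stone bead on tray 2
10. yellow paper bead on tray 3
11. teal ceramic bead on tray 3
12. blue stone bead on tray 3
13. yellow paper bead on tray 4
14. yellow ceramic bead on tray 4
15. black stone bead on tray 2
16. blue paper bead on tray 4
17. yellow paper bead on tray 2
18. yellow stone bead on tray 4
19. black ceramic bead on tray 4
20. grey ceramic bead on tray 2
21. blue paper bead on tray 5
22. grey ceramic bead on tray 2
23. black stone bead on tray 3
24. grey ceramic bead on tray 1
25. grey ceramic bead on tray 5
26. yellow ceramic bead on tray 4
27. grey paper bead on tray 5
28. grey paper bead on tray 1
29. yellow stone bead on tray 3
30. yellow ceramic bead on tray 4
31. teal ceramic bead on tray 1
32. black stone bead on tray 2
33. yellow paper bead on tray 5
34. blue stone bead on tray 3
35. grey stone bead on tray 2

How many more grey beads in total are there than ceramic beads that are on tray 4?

0

grey beads: 7.
ceramic beads on tray 4: 7.
7 − 7 = 0.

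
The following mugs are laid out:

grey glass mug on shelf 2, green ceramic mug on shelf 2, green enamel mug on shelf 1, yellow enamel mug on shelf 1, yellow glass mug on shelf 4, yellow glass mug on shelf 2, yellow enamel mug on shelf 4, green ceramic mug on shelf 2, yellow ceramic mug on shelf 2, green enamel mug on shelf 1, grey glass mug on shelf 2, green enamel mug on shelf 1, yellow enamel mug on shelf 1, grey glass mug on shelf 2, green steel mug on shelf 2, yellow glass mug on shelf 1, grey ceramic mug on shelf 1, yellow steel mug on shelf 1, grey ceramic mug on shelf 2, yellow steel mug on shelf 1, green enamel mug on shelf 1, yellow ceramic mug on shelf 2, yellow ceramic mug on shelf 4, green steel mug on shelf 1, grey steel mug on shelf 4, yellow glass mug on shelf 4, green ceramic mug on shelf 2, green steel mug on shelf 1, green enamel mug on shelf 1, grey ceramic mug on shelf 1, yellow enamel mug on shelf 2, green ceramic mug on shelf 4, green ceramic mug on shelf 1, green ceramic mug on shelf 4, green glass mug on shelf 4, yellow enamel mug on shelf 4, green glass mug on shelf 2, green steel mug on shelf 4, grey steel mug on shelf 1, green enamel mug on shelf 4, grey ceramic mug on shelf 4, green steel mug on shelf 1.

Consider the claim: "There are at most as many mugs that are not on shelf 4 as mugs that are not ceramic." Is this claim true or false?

mugs that are not on shelf 4: 30.
mugs that are not ceramic: 29.
The claim requires 30 ≤ 29, which does not hold.

False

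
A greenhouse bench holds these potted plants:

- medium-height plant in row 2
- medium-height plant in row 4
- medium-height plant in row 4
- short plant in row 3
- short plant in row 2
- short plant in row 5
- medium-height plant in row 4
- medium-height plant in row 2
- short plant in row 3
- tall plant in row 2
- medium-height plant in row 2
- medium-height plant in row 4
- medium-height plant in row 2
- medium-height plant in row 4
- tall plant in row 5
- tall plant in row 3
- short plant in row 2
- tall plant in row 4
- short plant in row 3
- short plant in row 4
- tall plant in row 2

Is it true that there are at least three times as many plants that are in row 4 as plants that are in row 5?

True

There are 7 plants in row 4.
There are 2 plants in row 5.
The claim requires 7 ≥ 3 × 2 = 6, which holds.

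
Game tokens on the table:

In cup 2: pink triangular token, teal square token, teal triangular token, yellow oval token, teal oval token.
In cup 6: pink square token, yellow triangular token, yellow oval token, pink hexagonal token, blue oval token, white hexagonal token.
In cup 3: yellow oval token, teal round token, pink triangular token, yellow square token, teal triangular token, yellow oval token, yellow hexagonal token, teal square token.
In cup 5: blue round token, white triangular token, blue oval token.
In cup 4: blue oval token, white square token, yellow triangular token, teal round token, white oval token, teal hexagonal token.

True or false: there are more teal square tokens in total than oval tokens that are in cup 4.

False

There are 2 teal square tokens.
There are 2 oval tokens in cup 4.
The claim requires 2 > 2, which does not hold.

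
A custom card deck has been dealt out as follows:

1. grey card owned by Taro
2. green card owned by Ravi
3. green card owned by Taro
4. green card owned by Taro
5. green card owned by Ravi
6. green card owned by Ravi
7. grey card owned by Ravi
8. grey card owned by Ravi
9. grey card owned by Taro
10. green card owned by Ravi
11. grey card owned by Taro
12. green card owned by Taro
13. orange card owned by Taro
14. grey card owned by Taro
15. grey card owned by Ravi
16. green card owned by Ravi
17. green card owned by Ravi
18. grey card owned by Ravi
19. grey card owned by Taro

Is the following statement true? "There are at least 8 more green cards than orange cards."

There are 9 green cards.
There is 1 orange card.
The claim requires 9 − 1 = 8 ≥ 8, which holds.

True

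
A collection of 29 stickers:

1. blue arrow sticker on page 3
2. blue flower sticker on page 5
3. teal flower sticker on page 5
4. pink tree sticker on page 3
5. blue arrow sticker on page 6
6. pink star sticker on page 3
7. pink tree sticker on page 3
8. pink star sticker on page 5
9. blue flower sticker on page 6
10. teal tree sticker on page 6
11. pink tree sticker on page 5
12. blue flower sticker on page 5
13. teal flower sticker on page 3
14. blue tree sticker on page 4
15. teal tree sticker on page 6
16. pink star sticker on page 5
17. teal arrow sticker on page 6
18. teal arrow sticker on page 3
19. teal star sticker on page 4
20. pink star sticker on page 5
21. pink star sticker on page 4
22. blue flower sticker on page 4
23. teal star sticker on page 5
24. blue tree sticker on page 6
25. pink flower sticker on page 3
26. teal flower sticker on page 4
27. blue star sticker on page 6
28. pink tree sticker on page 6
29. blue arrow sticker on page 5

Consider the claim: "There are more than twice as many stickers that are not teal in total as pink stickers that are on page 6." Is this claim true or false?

|stickers that are not teal| = 20.
|pink stickers on page 6| = 1.
The claim requires 20 > 2 × 1 = 2, which holds.

True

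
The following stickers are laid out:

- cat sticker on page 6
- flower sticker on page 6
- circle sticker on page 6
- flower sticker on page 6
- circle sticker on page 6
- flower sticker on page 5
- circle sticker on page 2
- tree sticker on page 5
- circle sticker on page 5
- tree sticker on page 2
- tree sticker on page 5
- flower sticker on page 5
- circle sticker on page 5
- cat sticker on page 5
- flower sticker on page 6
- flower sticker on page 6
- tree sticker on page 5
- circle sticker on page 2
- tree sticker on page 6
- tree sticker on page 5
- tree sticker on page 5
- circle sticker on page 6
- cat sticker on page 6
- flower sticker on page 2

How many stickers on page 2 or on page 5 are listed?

on page 2: 4; on page 5: 10; together 4 + 10 = 14.

14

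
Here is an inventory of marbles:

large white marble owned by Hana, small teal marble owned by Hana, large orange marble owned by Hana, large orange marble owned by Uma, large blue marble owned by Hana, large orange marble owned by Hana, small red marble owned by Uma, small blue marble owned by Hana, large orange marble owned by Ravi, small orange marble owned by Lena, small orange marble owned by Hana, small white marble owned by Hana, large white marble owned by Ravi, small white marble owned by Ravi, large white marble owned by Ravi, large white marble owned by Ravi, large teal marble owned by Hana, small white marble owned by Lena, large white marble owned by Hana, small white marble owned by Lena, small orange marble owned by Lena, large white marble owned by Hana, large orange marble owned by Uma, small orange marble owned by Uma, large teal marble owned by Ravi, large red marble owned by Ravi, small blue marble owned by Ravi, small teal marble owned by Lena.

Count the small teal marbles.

2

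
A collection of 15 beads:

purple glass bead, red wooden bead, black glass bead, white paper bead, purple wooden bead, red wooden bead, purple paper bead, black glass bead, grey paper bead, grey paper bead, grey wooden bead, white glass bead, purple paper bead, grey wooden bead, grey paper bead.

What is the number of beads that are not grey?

Total beads: 15; with the excluded value: 5; remaining 15 − 5 = 10.

10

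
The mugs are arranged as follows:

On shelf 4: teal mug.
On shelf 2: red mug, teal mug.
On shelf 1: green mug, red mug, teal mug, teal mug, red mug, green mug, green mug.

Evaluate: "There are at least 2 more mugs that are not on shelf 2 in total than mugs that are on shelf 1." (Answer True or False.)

False

There are 8 mugs that are not on shelf 2.
There are 7 mugs on shelf 1.
The claim requires 8 − 7 = 1 ≥ 2, which does not hold.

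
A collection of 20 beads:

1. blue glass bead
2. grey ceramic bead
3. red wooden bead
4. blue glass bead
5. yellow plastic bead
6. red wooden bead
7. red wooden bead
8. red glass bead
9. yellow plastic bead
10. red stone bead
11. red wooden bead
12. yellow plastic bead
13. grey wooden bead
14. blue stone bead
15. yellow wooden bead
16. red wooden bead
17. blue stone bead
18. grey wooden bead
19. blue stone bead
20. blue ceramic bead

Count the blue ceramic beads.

1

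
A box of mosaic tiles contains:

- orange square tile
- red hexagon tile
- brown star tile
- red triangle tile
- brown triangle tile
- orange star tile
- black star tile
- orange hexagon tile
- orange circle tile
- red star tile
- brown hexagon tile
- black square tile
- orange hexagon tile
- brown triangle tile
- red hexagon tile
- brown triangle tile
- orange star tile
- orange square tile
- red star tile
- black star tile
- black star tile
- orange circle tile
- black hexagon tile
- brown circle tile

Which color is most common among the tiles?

orange

Counts by color: orange 8, brown 6, red 5, black 5.
The maximum is 8, held uniquely by orange.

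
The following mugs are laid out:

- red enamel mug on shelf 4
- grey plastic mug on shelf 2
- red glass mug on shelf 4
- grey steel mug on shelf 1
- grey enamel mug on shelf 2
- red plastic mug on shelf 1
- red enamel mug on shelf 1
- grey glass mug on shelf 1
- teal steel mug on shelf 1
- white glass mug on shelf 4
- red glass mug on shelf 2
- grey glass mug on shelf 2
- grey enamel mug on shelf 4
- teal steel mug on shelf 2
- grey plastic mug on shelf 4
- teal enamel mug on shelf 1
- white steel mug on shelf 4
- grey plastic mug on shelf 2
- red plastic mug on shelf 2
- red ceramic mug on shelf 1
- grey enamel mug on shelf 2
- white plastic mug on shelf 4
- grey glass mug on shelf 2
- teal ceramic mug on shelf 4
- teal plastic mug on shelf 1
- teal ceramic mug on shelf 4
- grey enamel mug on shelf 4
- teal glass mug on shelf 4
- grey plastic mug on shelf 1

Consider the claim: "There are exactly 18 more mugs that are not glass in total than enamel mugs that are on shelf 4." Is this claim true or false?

False

mugs that are not glass: 22.
enamel mugs on shelf 4: 3.
The claim requires 22 − 3 (= 19) to equal 18, which does not hold.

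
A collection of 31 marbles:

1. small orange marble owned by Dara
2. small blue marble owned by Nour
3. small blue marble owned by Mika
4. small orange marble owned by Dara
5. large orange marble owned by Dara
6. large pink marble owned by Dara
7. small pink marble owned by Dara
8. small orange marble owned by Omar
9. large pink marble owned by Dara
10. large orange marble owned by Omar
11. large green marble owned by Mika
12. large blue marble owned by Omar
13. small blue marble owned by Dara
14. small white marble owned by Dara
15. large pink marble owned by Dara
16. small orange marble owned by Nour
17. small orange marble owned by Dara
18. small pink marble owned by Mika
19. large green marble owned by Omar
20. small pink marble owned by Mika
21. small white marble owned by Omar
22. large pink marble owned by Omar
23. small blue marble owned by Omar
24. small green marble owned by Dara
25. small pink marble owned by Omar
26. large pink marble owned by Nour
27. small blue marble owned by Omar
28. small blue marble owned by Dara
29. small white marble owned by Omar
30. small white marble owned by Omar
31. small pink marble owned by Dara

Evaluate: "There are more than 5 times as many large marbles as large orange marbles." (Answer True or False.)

|large marbles| = 10.
|large orange marbles| = 2.
The claim requires 10 > 5 × 2 = 10, which does not hold.

False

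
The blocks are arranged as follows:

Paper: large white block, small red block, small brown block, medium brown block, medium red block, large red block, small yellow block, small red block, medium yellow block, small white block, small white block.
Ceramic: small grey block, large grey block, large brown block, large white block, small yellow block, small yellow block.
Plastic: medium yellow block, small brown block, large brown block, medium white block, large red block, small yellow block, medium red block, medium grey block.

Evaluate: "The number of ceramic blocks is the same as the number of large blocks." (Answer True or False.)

False

|ceramic blocks| = 6.
|large blocks| = 7.
The claim requires 6 = 7, which does not hold.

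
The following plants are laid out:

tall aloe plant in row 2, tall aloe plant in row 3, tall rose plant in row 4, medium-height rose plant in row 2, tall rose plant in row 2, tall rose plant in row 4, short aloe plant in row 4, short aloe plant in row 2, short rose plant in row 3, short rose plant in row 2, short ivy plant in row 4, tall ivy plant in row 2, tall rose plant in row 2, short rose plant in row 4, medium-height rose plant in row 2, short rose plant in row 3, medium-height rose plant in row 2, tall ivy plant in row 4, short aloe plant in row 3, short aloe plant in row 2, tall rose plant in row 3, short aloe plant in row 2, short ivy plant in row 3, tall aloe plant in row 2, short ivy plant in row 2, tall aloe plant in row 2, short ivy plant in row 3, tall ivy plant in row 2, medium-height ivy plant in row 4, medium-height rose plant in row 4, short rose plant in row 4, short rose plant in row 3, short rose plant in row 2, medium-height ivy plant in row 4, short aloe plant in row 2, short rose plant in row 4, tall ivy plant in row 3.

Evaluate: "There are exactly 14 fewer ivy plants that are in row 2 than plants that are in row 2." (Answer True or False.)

|ivy plants in row 2| = 3.
|plants in row 2| = 17.
The claim requires 17 − 3 (= 14) to equal 14, which holds.

True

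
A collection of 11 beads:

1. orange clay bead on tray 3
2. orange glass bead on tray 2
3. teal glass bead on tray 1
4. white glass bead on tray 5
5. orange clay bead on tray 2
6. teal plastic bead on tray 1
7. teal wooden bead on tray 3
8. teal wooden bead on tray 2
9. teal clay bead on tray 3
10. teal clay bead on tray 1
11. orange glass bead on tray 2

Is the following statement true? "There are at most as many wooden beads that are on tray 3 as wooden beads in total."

True

|wooden beads on tray 3| = 1.
|wooden beads| = 2.
The claim requires 1 ≤ 2, which holds.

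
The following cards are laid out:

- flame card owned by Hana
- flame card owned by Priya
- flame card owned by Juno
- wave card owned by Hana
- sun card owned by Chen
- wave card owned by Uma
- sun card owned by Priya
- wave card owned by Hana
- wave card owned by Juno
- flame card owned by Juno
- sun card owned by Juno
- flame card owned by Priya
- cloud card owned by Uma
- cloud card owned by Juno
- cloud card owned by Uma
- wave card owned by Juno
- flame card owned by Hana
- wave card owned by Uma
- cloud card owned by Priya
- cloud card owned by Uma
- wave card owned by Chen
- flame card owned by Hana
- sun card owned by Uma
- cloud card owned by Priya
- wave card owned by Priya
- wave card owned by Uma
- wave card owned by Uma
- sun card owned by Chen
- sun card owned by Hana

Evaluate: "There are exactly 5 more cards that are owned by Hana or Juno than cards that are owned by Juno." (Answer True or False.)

False

cards owned by Hana or Juno: 12.
cards owned by Juno: 6.
The claim requires 12 − 6 (= 6) to equal 5, which does not hold.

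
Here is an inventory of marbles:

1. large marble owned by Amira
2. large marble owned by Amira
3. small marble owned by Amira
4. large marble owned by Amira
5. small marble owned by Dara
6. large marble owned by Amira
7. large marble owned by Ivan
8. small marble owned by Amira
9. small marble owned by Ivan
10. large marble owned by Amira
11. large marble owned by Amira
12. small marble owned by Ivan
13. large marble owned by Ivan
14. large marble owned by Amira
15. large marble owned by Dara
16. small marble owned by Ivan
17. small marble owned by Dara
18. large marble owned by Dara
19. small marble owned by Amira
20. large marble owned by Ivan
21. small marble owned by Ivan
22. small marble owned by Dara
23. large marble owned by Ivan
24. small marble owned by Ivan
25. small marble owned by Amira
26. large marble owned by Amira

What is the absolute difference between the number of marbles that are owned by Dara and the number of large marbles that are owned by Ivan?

marbles owned by Dara: 5. large marbles owned by Ivan: 4.
|5 − 4| = 5 − 4 = 1.

1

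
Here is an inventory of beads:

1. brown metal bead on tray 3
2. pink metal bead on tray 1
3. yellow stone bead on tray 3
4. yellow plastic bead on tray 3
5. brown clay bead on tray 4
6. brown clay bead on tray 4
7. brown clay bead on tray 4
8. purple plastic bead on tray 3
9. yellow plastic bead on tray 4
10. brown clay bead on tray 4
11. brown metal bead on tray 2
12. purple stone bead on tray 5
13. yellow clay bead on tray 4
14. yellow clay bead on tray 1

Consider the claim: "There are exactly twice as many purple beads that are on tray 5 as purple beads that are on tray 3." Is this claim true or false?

False

|purple beads on tray 5| = 1.
|purple beads on tray 3| = 1.
The claim requires 1 = 2 × 1 = 2, which does not hold.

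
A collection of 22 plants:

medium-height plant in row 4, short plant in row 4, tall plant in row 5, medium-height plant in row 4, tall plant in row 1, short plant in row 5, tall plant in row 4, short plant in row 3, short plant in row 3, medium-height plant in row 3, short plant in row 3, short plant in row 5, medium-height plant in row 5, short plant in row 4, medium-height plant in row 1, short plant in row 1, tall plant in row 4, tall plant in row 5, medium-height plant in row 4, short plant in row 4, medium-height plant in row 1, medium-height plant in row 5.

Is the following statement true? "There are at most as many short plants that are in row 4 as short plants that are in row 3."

There are 3 short plants in row 4.
There are 3 short plants in row 3.
The claim requires 3 ≤ 3, which holds.

True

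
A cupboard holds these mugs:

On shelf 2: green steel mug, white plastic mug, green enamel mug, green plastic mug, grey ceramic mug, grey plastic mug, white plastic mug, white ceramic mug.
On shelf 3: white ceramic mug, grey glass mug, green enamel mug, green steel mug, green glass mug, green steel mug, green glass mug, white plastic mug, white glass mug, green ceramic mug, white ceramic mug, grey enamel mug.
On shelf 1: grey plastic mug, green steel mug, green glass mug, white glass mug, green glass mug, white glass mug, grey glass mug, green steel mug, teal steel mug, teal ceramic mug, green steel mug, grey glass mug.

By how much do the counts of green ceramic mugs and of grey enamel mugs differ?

0

green ceramic mugs: 1. grey enamel mugs: 1.
|1 − 1| = 1 − 1 = 0.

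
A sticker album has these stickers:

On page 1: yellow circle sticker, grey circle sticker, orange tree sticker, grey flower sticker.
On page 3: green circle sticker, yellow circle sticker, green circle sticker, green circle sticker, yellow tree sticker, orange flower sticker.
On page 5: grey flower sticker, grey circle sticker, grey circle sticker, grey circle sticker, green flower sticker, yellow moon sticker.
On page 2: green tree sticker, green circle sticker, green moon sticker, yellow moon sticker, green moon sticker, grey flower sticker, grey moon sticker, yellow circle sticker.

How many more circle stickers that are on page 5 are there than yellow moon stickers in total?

1

circle stickers on page 5: 3.
yellow moon stickers: 2.
3 − 2 = 1.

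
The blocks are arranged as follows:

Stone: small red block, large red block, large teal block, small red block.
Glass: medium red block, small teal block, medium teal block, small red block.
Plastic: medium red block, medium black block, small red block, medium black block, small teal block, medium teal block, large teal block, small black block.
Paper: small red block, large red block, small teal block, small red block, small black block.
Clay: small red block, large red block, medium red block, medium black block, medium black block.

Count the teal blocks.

7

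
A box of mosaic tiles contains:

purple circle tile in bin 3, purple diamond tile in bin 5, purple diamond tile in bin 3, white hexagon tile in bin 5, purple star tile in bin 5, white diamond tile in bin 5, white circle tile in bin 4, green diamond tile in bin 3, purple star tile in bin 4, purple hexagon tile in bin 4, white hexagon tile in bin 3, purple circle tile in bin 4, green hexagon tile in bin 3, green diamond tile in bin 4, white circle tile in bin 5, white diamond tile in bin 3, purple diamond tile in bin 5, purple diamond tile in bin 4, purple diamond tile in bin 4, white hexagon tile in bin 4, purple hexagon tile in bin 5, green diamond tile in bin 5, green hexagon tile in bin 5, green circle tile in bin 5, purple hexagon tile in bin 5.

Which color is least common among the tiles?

green

Counts by color: purple 12, white 7, green 6.
The minimum is 6, held uniquely by green.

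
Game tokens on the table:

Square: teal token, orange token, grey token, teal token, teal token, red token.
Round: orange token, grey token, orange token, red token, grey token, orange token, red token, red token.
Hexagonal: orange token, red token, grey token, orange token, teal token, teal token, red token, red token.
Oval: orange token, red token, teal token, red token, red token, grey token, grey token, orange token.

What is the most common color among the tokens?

red

Counts by color: red 10, orange 8, grey 6, teal 6.
The maximum is 10, held uniquely by red.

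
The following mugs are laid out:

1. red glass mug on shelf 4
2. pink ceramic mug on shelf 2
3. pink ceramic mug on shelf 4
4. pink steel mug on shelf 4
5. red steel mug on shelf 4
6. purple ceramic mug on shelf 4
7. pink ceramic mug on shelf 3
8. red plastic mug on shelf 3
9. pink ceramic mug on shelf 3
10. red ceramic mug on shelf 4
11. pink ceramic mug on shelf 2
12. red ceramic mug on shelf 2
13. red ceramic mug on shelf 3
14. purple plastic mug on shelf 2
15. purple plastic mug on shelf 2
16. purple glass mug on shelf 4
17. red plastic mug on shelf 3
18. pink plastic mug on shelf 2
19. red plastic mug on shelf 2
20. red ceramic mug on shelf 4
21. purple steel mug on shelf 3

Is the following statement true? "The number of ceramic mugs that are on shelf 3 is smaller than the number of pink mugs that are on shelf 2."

False

There are 3 ceramic mugs on shelf 3.
There are 3 pink mugs on shelf 2.
The claim requires 3 < 3, which does not hold.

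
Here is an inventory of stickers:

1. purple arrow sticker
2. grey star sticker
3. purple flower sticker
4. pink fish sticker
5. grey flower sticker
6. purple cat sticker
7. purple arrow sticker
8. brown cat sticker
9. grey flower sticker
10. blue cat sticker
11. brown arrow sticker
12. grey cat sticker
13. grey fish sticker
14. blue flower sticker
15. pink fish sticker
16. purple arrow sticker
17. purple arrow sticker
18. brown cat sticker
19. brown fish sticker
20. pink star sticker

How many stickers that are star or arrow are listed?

7

arrow: 5; star: 2; together 5 + 2 = 7.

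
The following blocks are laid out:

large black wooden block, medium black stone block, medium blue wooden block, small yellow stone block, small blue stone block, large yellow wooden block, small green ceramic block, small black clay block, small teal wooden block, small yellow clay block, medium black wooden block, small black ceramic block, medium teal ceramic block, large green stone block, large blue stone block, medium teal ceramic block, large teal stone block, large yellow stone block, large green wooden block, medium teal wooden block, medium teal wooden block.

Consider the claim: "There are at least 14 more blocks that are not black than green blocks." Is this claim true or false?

|blocks that are not black| = 16.
|green blocks| = 3.
The claim requires 16 − 3 = 13 ≥ 14, which does not hold.

False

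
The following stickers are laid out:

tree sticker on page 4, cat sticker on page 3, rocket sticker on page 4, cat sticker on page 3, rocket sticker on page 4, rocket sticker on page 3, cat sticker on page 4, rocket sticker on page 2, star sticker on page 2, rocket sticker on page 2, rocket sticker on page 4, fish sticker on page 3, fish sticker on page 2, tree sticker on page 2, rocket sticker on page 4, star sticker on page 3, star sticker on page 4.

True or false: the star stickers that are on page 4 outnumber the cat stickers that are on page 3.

There is 1 star sticker on page 4.
There are 2 cat stickers on page 3.
The claim requires 1 > 2, which does not hold.

False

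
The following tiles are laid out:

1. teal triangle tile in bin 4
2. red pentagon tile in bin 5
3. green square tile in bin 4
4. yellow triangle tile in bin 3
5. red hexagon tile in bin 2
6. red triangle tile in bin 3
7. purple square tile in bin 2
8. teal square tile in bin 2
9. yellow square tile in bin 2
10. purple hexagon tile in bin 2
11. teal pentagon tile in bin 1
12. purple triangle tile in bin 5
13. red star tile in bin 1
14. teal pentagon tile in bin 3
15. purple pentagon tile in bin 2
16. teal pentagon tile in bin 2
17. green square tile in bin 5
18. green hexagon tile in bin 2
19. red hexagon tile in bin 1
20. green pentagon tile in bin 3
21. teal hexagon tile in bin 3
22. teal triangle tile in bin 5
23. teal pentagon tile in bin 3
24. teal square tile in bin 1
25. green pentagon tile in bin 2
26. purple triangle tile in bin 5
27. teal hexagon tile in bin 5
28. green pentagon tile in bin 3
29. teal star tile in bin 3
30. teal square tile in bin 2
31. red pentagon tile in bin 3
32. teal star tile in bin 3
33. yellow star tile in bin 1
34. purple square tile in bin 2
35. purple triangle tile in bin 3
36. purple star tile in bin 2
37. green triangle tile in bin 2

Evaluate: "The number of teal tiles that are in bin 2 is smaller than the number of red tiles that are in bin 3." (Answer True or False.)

False

There are 3 teal tiles in bin 2.
There are 2 red tiles in bin 3.
The claim requires 3 < 2, which does not hold.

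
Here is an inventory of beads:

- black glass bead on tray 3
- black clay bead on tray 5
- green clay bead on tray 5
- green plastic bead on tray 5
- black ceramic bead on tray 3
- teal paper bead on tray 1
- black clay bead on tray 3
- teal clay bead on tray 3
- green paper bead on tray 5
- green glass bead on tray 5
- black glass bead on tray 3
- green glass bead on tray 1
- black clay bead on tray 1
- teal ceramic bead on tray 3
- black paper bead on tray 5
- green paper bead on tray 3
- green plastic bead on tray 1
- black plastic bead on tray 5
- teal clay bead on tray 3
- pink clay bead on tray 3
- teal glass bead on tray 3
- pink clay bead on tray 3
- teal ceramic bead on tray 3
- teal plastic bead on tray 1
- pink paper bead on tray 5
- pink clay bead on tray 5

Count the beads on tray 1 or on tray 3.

17

on tray 1: 5; on tray 3: 12; together 5 + 12 = 17.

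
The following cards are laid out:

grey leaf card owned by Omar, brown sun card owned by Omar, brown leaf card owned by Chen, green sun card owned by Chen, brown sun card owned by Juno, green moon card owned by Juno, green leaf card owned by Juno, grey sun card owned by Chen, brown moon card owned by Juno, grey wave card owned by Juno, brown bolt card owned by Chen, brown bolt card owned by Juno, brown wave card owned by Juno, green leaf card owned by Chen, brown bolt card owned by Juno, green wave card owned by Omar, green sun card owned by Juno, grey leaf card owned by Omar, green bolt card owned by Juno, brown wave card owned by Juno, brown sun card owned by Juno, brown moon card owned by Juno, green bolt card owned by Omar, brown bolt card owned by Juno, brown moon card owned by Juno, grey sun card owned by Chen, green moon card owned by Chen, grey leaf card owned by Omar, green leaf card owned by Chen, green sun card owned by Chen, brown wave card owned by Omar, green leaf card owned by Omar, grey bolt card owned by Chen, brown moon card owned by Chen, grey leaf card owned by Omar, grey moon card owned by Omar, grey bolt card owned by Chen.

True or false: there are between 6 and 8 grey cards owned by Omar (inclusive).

False

Count of grey cards owned by Omar: 5.
The claim requires 6 ≤ 5 ≤ 8, which does not hold.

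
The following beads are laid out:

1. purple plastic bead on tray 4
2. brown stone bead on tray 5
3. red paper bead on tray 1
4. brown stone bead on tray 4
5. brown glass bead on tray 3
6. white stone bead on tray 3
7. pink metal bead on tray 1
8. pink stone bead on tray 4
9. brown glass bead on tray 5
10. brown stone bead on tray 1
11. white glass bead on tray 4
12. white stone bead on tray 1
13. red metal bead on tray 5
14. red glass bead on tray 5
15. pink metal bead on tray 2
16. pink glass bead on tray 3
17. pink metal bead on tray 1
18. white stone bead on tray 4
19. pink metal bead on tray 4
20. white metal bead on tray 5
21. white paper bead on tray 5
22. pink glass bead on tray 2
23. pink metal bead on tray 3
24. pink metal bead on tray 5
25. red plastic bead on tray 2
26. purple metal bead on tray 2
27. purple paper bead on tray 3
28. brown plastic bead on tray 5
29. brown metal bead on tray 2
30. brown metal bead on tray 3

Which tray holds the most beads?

tray 5

Counts by tray: tray 5→8, tray 4→6, tray 3→6, tray 1→5, tray 2→5.
The maximum is 8, held uniquely by tray 5.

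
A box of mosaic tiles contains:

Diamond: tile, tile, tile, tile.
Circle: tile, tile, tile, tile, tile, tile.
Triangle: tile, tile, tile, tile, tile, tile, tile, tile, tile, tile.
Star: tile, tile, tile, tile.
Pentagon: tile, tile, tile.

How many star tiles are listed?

4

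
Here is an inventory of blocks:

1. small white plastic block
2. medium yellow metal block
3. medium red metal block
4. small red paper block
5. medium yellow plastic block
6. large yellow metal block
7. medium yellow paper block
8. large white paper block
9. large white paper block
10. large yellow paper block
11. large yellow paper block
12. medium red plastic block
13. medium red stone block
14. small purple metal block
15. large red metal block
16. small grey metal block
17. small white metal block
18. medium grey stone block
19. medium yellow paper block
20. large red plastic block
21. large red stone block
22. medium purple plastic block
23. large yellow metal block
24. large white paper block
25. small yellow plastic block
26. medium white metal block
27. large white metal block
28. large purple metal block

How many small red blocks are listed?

1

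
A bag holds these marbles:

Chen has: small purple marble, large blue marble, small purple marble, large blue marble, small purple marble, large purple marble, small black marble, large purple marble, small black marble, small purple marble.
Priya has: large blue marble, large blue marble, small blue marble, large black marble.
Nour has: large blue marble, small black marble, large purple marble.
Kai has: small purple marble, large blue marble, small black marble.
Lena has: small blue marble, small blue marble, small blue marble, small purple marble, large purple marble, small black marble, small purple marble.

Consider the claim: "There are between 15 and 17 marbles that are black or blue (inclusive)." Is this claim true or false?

True

There are 16 marbles that are black or blue.
The claim requires 15 ≤ 16 ≤ 17, which holds.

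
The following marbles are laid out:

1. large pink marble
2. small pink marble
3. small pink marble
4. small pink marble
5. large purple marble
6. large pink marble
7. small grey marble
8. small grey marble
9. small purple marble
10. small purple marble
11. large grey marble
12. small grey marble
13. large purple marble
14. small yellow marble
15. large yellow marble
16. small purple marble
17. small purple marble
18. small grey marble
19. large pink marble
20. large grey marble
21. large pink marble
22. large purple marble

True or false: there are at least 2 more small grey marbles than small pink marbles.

There are 4 small grey marbles.
There are 3 small pink marbles.
The claim requires 4 − 3 = 1 ≥ 2, which does not hold.

False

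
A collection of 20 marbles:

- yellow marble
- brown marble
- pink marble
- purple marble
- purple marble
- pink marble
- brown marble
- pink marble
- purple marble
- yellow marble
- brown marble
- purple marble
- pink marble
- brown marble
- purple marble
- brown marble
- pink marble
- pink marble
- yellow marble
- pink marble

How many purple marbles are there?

5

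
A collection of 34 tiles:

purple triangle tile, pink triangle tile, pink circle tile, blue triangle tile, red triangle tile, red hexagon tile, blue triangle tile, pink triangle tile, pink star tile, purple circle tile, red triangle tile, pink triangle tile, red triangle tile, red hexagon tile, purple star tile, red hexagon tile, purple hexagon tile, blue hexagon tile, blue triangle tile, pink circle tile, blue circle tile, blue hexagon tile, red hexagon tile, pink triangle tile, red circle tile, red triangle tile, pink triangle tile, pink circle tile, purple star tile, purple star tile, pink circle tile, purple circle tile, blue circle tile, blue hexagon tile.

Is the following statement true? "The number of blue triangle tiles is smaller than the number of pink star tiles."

False

There are 3 blue triangle tiles.
There is 1 pink star tile.
The claim requires 3 < 1, which does not hold.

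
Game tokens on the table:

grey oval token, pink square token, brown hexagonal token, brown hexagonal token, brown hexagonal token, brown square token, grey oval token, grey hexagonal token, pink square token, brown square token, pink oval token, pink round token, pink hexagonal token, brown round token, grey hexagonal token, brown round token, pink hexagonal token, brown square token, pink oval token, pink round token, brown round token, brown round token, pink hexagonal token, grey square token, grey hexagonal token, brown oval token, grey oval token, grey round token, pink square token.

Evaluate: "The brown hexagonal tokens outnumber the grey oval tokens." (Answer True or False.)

False

brown hexagonal tokens: 3.
grey oval tokens: 3.
The claim requires 3 > 3, which does not hold.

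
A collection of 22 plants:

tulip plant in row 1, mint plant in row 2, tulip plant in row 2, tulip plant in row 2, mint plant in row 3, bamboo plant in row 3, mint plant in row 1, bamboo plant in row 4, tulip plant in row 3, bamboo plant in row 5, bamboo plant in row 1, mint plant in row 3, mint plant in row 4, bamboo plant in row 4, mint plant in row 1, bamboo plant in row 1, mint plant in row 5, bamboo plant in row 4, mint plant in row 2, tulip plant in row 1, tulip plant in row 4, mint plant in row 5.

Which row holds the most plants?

row 1

Counts by row: row 1→6, row 4→5, row 3→4, row 2→4, row 5→3.
The maximum is 6, held uniquely by row 1.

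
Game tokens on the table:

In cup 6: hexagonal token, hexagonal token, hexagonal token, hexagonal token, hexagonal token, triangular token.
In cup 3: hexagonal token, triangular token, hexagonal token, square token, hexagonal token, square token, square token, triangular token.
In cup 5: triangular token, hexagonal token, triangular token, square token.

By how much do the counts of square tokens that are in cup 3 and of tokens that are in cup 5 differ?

square tokens in cup 3: 3. tokens in cup 5: 4.
|3 − 4| = 4 − 3 = 1.

1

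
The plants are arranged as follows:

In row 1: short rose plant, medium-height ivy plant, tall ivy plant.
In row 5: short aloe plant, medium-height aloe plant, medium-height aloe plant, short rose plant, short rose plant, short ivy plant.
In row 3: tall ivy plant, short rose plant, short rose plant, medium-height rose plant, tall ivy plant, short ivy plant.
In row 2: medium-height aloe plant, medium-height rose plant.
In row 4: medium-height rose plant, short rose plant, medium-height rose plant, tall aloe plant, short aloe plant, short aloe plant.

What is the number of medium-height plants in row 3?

1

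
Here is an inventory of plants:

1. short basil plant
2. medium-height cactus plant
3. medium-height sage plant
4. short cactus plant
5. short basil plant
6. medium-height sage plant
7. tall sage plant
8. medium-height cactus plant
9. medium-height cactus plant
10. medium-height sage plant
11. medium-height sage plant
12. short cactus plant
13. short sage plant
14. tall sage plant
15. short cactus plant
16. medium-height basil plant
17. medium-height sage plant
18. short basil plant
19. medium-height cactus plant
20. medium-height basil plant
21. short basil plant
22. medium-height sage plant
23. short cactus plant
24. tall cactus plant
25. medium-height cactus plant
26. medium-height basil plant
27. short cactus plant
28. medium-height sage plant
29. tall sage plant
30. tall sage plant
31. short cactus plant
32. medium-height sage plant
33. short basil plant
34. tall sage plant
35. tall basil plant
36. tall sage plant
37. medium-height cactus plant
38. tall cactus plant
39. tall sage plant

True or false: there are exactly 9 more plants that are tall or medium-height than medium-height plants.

False

|plants that are tall or medium-height| = 27.
|medium-height plants| = 17.
The claim requires 27 − 17 (= 10) to equal 9, which does not hold.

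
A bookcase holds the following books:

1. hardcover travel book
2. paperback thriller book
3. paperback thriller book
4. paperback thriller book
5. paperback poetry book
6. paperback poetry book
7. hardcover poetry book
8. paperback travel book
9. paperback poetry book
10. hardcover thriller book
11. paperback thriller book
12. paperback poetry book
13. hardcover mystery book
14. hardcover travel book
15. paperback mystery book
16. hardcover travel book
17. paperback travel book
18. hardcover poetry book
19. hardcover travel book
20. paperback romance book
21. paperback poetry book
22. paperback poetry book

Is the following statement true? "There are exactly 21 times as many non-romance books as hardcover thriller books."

True

|non-romance books| = 21.
|hardcover thriller books| = 1.
The claim requires 21 = 21 × 1 = 21, which holds.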